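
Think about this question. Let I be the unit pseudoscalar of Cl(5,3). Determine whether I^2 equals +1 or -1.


The pseudoscalar I = e1...e_n (product of all n generators) of Cl(p,q) satisfies I^2 = (-1)^(q + n(n-1)/2).
p = 5, q = 3, n = p + q = 8
n(n-1)/2 = 8 * 7 / 2 = 28
Exponent = q + n(n-1)/2 = 3 + 28 = 31
I^2 = (-1)^31 = -1


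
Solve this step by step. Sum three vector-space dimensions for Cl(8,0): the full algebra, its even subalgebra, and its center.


n = 8 + 0 = 8
Total dim = 2^8 = 256
Even subalgebra dim = 2^7 = 128
n is even, so center dim = 1
Sum = 256 + 128 + 1 = 385


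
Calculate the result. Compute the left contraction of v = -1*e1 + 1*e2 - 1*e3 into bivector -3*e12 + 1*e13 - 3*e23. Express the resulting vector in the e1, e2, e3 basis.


Left contraction v _| B = <vB>_1 (grade-1 part of the geometric product vB).
Using e1_|e12 = e2, e2_|e12 = -e1, e1_|e13 = e3, e3_|e13 = -e1, e2_|e23 = e3, e3_|e23 = -e2:
e1 coeff: -v2*b12 - v3*b13 = -(1)*(-3) - (-1)*(1) = 4
e2 coeff: v1*b12 - v3*b23 = (-1)*(-3) - (-1)*(-3) = 0
e3 coeff: v1*b13 + v2*b23 = (-1)*(1) + (1)*(-3) = -4
v _| B = 4*e1 + 0*e2 - 4*e3


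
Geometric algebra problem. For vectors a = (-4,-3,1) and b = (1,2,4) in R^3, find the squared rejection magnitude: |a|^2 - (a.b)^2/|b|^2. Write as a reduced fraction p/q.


|a|^2 = (-4)^2 + (-3)^2 + 1^2 = 26
|b|^2 = 1^2 + 2^2 + 4^2 = 21
a . b = (-4)*1 + (-3)*2 + 1*4 = -6
(a.b)^2 = (-6)^2 = 36
|rej|^2 = 26 - 36/21
= (546 - 36)/21
= 510/21
In lowest terms: 170/7


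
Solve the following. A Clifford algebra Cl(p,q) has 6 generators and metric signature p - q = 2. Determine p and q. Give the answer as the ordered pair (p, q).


We need p + q = 6 and p - q = 2.
Adding: 2p = 6 + 2 = 8, so p = 4.
Then q = 6 - 4 = 2.
(p, q) = (4, 2)


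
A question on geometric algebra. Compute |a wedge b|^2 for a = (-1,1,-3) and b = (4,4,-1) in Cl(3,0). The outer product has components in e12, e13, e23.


a wedge b = (a1*b2 - a2*b1)*e12 + (a1*b3 - a3*b1)*e13 + (a2*b3 - a3*b2)*e23
e12 coeff: (-1)*4 - 1*4 = -4 - 4 = -8
e13 coeff: (-1)*(-1) - (-3)*4 = 1 - (-12) = 13
e23 coeff: 1*(-1) - (-3)*4 = -1 - (-12) = 11
|a wedge b|^2 = (-8)^2 + 13^2 + 11^2
= 64 + 169 + 121
= 354


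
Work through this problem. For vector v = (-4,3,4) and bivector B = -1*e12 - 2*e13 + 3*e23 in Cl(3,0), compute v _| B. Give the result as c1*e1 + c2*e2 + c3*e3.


Left contraction v _| B = <vB>_1 (grade-1 part of the geometric product vB).
Using e1_|e12 = e2, e2_|e12 = -e1, e1_|e13 = e3, e3_|e13 = -e1, e2_|e23 = e3, e3_|e23 = -e2:
e1 coeff: -v2*b12 - v3*b13 = -(3)*(-1) - (4)*(-2) = 11
e2 coeff: v1*b12 - v3*b23 = (-4)*(-1) - (4)*(3) = -8
e3 coeff: v1*b13 + v2*b23 = (-4)*(-2) + (3)*(3) = 17
v _| B = 11*e1 - 8*e2 + 17*e3


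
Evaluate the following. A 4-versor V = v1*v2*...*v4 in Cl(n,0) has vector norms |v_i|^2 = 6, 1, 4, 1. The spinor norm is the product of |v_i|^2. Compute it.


Spinor norm N(V) = |v1|^2 * |v2|^2 * ... * |v4|^2
= 6 * 1 * 4 * 1
Running product: 6, 6, 24, 24
N(V) = 24


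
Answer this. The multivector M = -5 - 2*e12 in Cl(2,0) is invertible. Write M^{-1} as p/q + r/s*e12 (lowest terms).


M = -5 - 2*e12, where e12^2 = -1.
Since M commutes with its reverse ~M = a - b*e12, M * ~M = a^2 - b^2*e12^2 = a^2 + b^2.
So M^{-1} = ~M / (a^2 + b^2) = (a - b*e12)/(a^2 + b^2).
a^2 + b^2 = 25 + 4 = 29
Scalar part = -5/29 = -5/29
Bivector coeff = 2/29 = 2/29
M^{-1} = -5/29 + 2/29*e12


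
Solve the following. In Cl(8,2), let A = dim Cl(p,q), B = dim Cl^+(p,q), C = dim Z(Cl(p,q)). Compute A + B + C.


n = 8 + 2 = 10
Total dim = 2^10 = 1024
Even subalgebra dim = 2^9 = 512
n is even, so center dim = 1
Sum = 1024 + 512 + 1 = 1537


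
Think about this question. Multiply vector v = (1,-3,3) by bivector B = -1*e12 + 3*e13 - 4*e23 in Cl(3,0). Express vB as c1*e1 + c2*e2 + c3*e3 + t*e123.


vB has grade-1 (vector) and grade-3 (trivector) parts: vB = (v _| B) + (v ^ B).
Vector part <vB>_1:
  e1: -v2*b12 - v3*b13 = -(-3)*(-1) - (3)*(3) = -12
  e2: v1*b12 - v3*b23 = (1)*(-1) - (3)*(-4) = 11
  e3: v1*b13 + v2*b23 = (1)*(3) + (-3)*(-4) = 15
Trivector part <vB>_3:
  e123: v1*b23 - v2*b13 + v3*b12 = (1)*(-4) - (-3)*(3) + (3)*(-1) = 2
vB = -12*e1 + 11*e2 + 15*e3 + 2*e123


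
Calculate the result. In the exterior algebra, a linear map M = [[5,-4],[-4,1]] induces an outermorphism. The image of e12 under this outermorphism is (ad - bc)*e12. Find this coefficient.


The outermorphism of a linear map f sends e1^e2 to f(e1)^f(e2).
f(e1) = 5*e1 - 4*e2
f(e2) = -4*e1 + 1*e2
f(e1) ^ f(e2) = (5*e1 - 4*e2) ^ (-4*e1 + 1*e2)
= 5*1*e12 + (-4)*(-4)*e21
= (5 - 16)*e12
= -11*e12
Coefficient = -11


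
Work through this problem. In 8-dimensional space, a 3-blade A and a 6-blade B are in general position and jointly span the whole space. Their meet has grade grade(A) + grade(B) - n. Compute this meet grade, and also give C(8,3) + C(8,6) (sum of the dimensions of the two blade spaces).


Meet grade = grade(A) + grade(B) - n
= 3 + 6 - 8 = 1
C(8,3) = 56
C(8,6) = 28
dim_A + dim_B = 56 + 28 = 84


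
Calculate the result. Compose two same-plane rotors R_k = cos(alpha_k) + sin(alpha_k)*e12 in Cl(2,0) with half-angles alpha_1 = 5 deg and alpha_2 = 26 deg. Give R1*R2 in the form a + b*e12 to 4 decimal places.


Same-plane rotors commute and their half-angles add:
R1*R2 = cos(a1 + a2) + sin(a1 + a2)*e12.
a1 + a2 = 5 + 26 = 31 deg
cos(31 deg) = 0.8572
sin(31 deg) = 0.5150
R1*R2 = 0.8572 + 0.5150*e12


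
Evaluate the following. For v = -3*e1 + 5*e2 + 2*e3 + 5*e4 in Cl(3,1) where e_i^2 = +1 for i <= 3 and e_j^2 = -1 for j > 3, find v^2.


v^2 = sum of c_i^2 * e_i^2
Positive signature terms (e_i^2 = +1): (-3)^2 + 5^2 + 2^2 = 38
Negative signature terms (e_j^2 = -1): 5^2 = 25
v^2 = 38 - 25 = 13


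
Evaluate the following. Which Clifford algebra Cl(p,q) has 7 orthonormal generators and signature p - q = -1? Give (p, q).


We need p + q = 7 and p - q = -1.
Adding: 2p = 7 + (-1) = 6, so p = 3.
Then q = 7 - 3 = 4.
(p, q) = (3, 4)


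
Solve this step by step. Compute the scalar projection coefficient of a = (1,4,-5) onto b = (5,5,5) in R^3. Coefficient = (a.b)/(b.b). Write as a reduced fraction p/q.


Projection coefficient = (a . b) / (b . b)
a . b = 1*5 + 4*5 + (-5)*5
= 5 + 20 + (-25) = 0
b . b = 5^2 + 5^2 + 5^2
= 25 + 25 + 25 = 75
Coefficient = 0/75
In lowest terms: 0/1


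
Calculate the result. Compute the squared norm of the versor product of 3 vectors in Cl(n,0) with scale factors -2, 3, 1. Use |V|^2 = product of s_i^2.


Each vector v_i has |v_i|^2 = s_i^2
Squared scales: (-2)^2 = 4, 3^2 = 9, 1^2 = 1
|V|^2 = 4 * 9 * 1
= 36


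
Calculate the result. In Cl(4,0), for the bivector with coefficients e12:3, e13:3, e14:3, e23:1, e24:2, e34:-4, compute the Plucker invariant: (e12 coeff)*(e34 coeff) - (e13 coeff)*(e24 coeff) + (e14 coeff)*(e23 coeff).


Plucker relation: af - be + cd
a*f = 3*(-4) = -12
b*e = 3*2 = 6
c*d = 3*1 = 3
af - be + cd = -12 - 6 + 3
= -15


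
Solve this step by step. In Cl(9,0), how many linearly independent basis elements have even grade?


Even subalgebra dimension = 2^(n-1)
n = 9 + 0 = 9
2^(9 - 1) = 2^8 = 256
Verification: sum of C(9,k) for even k = 1 + 36 + 126 + 84 + 9 = 256
Result = 256


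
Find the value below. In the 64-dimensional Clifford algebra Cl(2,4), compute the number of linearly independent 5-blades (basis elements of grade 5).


Number of grade-k basis blades in Cl(p,q) with n = p + q is C(n, k).
n = 2 + 4 = 6
C(6, 5) = 6! / (5! * 1!)
= 720 / (120 * 1)
= 6


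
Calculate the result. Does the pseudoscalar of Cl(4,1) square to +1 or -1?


The pseudoscalar I = e1...e_n (product of all n generators) of Cl(p,q) satisfies I^2 = (-1)^(q + n(n-1)/2).
p = 4, q = 1, n = p + q = 5
n(n-1)/2 = 5 * 4 / 2 = 10
Exponent = q + n(n-1)/2 = 1 + 10 = 11
I^2 = (-1)^11 = -1


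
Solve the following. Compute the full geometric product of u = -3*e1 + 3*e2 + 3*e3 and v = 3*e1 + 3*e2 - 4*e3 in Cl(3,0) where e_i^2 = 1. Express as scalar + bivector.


In Cl(3,0): e_i^2 = 1, e_ie_j = -e_je_i for i != j.
Scalar part = u . v = (-3)*3 + 3*3 + 3*(-4)
= -9 + 9 + (-12) = -12
e12 coeff = (-3)*3 - 3*3 = -9 - 9 = -18
e13 coeff = (-3)*(-4) - 3*3 = 12 - 9 = 3
e23 coeff = 3*(-4) - 3*3 = -12 - 9 = -21
uv = -12 - 18*e12 + 3*e13 - 21*e23


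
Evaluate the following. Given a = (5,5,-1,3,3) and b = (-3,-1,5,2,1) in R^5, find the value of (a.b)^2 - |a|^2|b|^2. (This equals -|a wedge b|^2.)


a . b = 5*(-3) + 5*(-1) + (-1)*5 + 3*2 + 3*1
= -15 + (-5) + (-5) + 6 + 3 = -16
|a|^2 = 5^2 + 5^2 + (-1)^2 + 3^2 + 3^2 = 69
|b|^2 = (-3)^2 + (-1)^2 + 5^2 + 2^2 + 1^2 = 40
(a.b)^2 = (-16)^2 = 256
|a|^2 * |b|^2 = 69 * 40 = 2760
Result = 256 - 2760 = -2504


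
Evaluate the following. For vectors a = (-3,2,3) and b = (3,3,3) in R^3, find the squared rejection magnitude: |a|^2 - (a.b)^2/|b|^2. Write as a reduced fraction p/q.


|a|^2 = (-3)^2 + 2^2 + 3^2 = 22
|b|^2 = 3^2 + 3^2 + 3^2 = 27
a . b = (-3)*3 + 2*3 + 3*3 = 6
(a.b)^2 = 6^2 = 36
|rej|^2 = 22 - 36/27
= (594 - 36)/27
= 558/27
In lowest terms: 62/3


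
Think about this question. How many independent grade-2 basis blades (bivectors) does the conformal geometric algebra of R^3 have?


The conformal model of R^3 uses Cl(4,1) with m = 3 + 2 = 5 generators.
Number of grade-2 blades = C(m, 2) = C(5, 2)
= 5*4/2 = 10


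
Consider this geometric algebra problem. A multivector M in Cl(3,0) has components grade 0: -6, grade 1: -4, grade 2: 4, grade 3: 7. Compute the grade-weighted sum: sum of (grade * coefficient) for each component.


Grade-weighted sum = sum of grade_k * coefficient_k
0*(-6) = 0
1*(-4) = -4
2*4 = 8
3*7 = 21
Total = 0 + (-4) + 8 + 21 = 25


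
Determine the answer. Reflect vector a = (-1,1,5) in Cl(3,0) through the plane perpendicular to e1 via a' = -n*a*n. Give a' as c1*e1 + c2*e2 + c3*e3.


Reflection formula: a' = -n*a*n, with n = e1 (unit vector, n^2 = 1).
For reflection through hyperplane perp to e1:
The component along e1 flips sign, others stay.
a = (-1, 1, 5)
a' = (1, 1, 5)
a' = 1*e1 + 1*e2 + 5*e3


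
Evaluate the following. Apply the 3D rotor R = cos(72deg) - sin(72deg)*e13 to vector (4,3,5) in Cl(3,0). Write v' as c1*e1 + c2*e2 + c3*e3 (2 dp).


Rotor R = cos(72deg) - sin(72deg)*e13
Rotation angle theta = 2 * 72 = 144 degrees in the e13 plane (e1 -> e3).
The component perpendicular to the plane (e2) is invariant: v'_2 = v2 = 3.00
cos(144deg) = -0.8090, sin(144deg) = 0.5878
v'_1 = v1*cos(theta) - v3*sin(theta) = 4*(-0.8090) - 5*0.5878 = -6.17
v'_3 = v1*sin(theta) + v3*cos(theta) = 4*0.5878 + 5*(-0.8090) = -1.69
v' = -6.17*e1 + 3.00*e2 - 1.69*e3


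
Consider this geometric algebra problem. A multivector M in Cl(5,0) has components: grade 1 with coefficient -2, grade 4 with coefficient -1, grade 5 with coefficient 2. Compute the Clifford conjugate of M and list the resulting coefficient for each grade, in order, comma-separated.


Clifford conjugate sign for grade k: (-1)^(k(k+1)/2)
Grade 1: (-1)^(1*2/2) = (-1)^1 = -1, coeff -2 -> 2
Grade 4: (-1)^(4*5/2) = (-1)^10 = 1, coeff -1 -> -1
Grade 5: (-1)^(5*6/2) = (-1)^15 = -1, coeff 2 -> -2
Conjugated coefficients: 2, -1, -2


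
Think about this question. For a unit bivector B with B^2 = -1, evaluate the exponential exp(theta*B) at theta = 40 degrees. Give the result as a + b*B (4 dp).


For a unit bivector B with B^2 = -1, the exponential series gives
e^(theta*B) = cos(theta) + sin(theta)*B (the GA analogue of Euler's formula).
theta = 40 degrees = 0.698132 rad
cos(40 deg) = 0.7660
sin(40 deg) = 0.6428
exp(theta*B) = 0.7660 + 0.6428*B


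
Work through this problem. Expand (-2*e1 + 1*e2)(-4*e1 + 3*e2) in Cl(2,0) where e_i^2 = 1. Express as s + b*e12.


Expand: (-2*e1 + 1*e2)(-4*e1 + 3*e2)
= (-2)*(-4)*e1e1 + (-2)*3*e1e2 + 1*(-4)*e2e1 + 1*3*e2e2
Using e1^2 = e2^2 = 1, e2e1 = -e1e2:
Scalar part s = (-2)*(-4) + 1*3 = 8 + 3 = 11
Bivector part b = (-2)*3 - 1*(-4) = -6 - (-4) = -2
uv = 11 - 2*e12


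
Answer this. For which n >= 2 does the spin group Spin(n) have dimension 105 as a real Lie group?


dim Spin(n) = dim so(n) = n(n-1)/2.
Solve n(n-1)/2 = 105, i.e. n^2 - n - 210 = 0.
Discriminant = 1 + 8*105 = 841
n = (1 + sqrt(841))/2 = (1 + 29)/2 = 15


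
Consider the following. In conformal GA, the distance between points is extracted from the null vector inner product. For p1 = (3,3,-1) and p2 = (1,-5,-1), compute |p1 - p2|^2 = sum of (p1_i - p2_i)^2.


p1 - p2 = (2, 8, 0)
|p1 - p2|^2 = 2^2 + 8^2 + 0^2
= 4 + 64 + 0
= 68


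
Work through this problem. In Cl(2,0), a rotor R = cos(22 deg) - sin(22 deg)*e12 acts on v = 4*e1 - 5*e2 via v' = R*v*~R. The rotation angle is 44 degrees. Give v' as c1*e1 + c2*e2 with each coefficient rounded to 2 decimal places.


Rotor R = cos(22deg) - sin(22deg)*e12
Rotation angle theta = 2 * 22 = 44 degrees
v' = R*v*~R rotates v by theta.
cos(44deg) = 0.7193, sin(44deg) = 0.6947
v'_1 = 4*cos(44deg) - (-5)*sin(44deg)
= 4*0.7193 - (-5)*0.6947
= 6.35
v'_2 = 4*sin(44deg) + (-5)*cos(44deg)
= 4*0.6947 + (-5)*0.7193
= -0.82
v' = 6.35*e1 - 0.82*e2


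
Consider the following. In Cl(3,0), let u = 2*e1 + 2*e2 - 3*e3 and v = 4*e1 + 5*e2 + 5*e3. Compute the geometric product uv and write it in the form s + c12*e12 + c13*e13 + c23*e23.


In Cl(3,0): e_i^2 = 1, e_ie_j = -e_je_i for i != j.
Scalar part = u . v = 2*4 + 2*5 + (-3)*5
= 8 + 10 + (-15) = 3
e12 coeff = 2*5 - 2*4 = 10 - 8 = 2
e13 coeff = 2*5 - (-3)*4 = 10 - (-12) = 22
e23 coeff = 2*5 - (-3)*5 = 10 - (-15) = 25
uv = 3 + 2*e12 + 22*e13 + 25*e23


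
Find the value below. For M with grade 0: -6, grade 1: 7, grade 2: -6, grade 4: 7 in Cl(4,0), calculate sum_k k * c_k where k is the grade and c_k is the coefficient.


Grade-weighted sum = sum of grade_k * coefficient_k
0*(-6) = 0
1*7 = 7
2*(-6) = -12
4*7 = 28
Total = 0 + 7 + (-12) + 28 = 23


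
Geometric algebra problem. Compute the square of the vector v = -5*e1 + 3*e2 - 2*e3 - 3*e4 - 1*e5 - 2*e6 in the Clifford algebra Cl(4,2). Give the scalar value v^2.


v^2 = sum of c_i^2 * e_i^2
Positive signature terms (e_i^2 = +1): (-5)^2 + 3^2 + (-2)^2 + (-3)^2 = 47
Negative signature terms (e_j^2 = -1): (-1)^2 + (-2)^2 = 5
v^2 = 47 - 5 = 42


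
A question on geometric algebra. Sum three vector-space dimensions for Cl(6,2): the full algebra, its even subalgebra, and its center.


n = 6 + 2 = 8
Total dim = 2^8 = 256
Even subalgebra dim = 2^7 = 128
n is even, so center dim = 1
Sum = 256 + 128 + 1 = 385


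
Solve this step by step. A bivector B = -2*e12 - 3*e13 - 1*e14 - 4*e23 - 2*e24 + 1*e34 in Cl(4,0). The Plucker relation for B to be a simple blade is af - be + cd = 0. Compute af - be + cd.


Plucker relation: af - be + cd
a*f = (-2)*1 = -2
b*e = (-3)*(-2) = 6
c*d = (-1)*(-4) = 4
af - be + cd = -2 - 6 + 4
= -4


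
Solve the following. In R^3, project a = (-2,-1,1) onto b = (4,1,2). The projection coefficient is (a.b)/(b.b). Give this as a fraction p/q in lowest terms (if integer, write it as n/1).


Projection coefficient = (a . b) / (b . b)
a . b = (-2)*4 + (-1)*1 + 1*2
= -8 + (-1) + 2 = -7
b . b = 4^2 + 1^2 + 2^2
= 16 + 1 + 4 = 21
Coefficient = -7/21
In lowest terms: -1/3


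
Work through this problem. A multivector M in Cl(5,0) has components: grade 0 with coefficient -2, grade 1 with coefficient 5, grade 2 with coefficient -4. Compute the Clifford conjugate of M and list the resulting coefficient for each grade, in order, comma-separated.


Clifford conjugate sign for grade k: (-1)^(k(k+1)/2)
Grade 0: (-1)^(0*1/2) = (-1)^0 = 1, coeff -2 -> -2
Grade 1: (-1)^(1*2/2) = (-1)^1 = -1, coeff 5 -> -5
Grade 2: (-1)^(2*3/2) = (-1)^3 = -1, coeff -4 -> 4
Conjugated coefficients: -2, -5, 4


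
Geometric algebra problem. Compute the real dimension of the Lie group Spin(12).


Spin(n) double-covers SO(n); both have Lie algebra so(n) of dimension n(n-1)/2.
n = 12
n(n-1) = 12 * 11 = 132
dim Spin(12) = 132/2 = 66


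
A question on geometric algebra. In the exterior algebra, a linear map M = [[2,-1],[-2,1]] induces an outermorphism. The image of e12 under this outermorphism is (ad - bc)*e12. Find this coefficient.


The outermorphism of a linear map f sends e1^e2 to f(e1)^f(e2).
f(e1) = 2*e1 - 2*e2
f(e2) = -1*e1 + 1*e2
f(e1) ^ f(e2) = (2*e1 - 2*e2) ^ (-1*e1 + 1*e2)
= 2*1*e12 + (-2)*(-1)*e21
= (2 - 2)*e12
= 0*e12
Coefficient = 0


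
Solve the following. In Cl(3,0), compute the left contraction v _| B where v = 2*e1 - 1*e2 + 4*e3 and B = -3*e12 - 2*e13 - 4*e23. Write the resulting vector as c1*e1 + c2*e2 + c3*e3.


Left contraction v _| B = <vB>_1 (grade-1 part of the geometric product vB).
Using e1_|e12 = e2, e2_|e12 = -e1, e1_|e13 = e3, e3_|e13 = -e1, e2_|e23 = e3, e3_|e23 = -e2:
e1 coeff: -v2*b12 - v3*b13 = -(-1)*(-3) - (4)*(-2) = 5
e2 coeff: v1*b12 - v3*b23 = (2)*(-3) - (4)*(-4) = 10
e3 coeff: v1*b13 + v2*b23 = (2)*(-2) + (-1)*(-4) = 0
v _| B = 5*e1 + 10*e2 + 0*e3


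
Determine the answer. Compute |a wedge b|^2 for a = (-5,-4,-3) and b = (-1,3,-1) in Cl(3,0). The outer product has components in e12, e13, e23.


a wedge b = (a1*b2 - a2*b1)*e12 + (a1*b3 - a3*b1)*e13 + (a2*b3 - a3*b2)*e23
e12 coeff: (-5)*3 - (-4)*(-1) = -15 - 4 = -19
e13 coeff: (-5)*(-1) - (-3)*(-1) = 5 - 3 = 2
e23 coeff: (-4)*(-1) - (-3)*3 = 4 - (-9) = 13
|a wedge b|^2 = (-19)^2 + 2^2 + 13^2
= 361 + 4 + 169
= 534


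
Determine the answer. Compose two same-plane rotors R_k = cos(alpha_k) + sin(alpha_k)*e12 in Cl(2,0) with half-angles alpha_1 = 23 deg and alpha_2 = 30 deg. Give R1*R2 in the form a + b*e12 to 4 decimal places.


Same-plane rotors commute and their half-angles add:
R1*R2 = cos(a1 + a2) + sin(a1 + a2)*e12.
a1 + a2 = 23 + 30 = 53 deg
cos(53 deg) = 0.6018
sin(53 deg) = 0.7986
R1*R2 = 0.6018 + 0.7986*e12


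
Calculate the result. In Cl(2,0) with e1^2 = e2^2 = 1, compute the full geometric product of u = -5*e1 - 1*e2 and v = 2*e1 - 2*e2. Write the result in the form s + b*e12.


Expand: (-5*e1 - 1*e2)(2*e1 - 2*e2)
= (-5)*2*e1e1 + (-5)*(-2)*e1e2 + (-1)*2*e2e1 + (-1)*(-2)*e2e2
Using e1^2 = e2^2 = 1, e2e1 = -e1e2:
Scalar part s = (-5)*2 + (-1)*(-2) = -10 + 2 = -8
Bivector part b = (-5)*(-2) - (-1)*2 = 10 - (-2) = 12
uv = -8 + 12*e12


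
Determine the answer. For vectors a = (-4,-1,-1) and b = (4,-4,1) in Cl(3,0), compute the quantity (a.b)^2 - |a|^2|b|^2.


a . b = (-4)*4 + (-1)*(-4) + (-1)*1
= -16 + 4 + (-1) = -13
|a|^2 = (-4)^2 + (-1)^2 + (-1)^2 = 18
|b|^2 = 4^2 + (-4)^2 + 1^2 = 33
(a.b)^2 = (-13)^2 = 169
|a|^2 * |b|^2 = 18 * 33 = 594
Result = 169 - 594 = -425


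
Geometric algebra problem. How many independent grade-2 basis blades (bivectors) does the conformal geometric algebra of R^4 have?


The conformal model of R^4 uses Cl(5,1) with m = 4 + 2 = 6 generators.
Number of grade-2 blades = C(m, 2) = C(6, 2)
= 6*5/2 = 15


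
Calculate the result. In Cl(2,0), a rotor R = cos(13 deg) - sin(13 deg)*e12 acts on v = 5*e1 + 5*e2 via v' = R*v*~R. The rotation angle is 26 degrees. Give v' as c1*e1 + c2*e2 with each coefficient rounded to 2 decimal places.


Rotor R = cos(13deg) - sin(13deg)*e12
Rotation angle theta = 2 * 13 = 26 degrees
v' = R*v*~R rotates v by theta.
cos(26deg) = 0.8988, sin(26deg) = 0.4384
v'_1 = 5*cos(26deg) - 5*sin(26deg)
= 5*0.8988 - 5*0.4384
= 2.30
v'_2 = 5*sin(26deg) + 5*cos(26deg)
= 5*0.4384 + 5*0.8988
= 6.69
v' = 2.30*e1 + 6.69*e2


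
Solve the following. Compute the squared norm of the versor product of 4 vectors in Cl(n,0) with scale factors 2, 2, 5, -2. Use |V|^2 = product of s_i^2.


Each vector v_i has |v_i|^2 = s_i^2
Squared scales: 2^2 = 4, 2^2 = 4, 5^2 = 25, (-2)^2 = 4
|V|^2 = 4 * 4 * 25 * 4
= 1600


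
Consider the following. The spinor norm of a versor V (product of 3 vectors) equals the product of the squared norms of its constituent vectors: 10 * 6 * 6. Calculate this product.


Spinor norm N(V) = |v1|^2 * |v2|^2 * ... * |v3|^2
= 10 * 6 * 6
Running product: 10, 60, 360
N(V) = 360


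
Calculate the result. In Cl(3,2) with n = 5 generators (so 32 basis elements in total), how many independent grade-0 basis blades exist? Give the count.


Number of grade-k basis blades in Cl(p,q) with n = p + q is C(n, k).
n = 3 + 2 = 5
C(5, 0) = 5! / (0! * 5!)
= 120 / (1 * 120)
= 1


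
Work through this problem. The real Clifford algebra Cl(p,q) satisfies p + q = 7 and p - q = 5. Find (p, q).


We need p + q = 7 and p - q = 5.
Adding: 2p = 7 + 5 = 12, so p = 6.
Then q = 7 - 6 = 1.
(p, q) = (6, 1)


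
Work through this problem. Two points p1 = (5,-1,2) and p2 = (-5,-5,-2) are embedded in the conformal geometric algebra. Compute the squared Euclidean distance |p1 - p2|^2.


p1 - p2 = (10, 4, 4)
|p1 - p2|^2 = 10^2 + 4^2 + 4^2
= 100 + 16 + 16
= 132


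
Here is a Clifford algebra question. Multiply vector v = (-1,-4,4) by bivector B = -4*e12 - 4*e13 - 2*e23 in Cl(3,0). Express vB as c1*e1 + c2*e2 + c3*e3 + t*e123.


vB has grade-1 (vector) and grade-3 (trivector) parts: vB = (v _| B) + (v ^ B).
Vector part <vB>_1:
  e1: -v2*b12 - v3*b13 = -(-4)*(-4) - (4)*(-4) = 0
  e2: v1*b12 - v3*b23 = (-1)*(-4) - (4)*(-2) = 12
  e3: v1*b13 + v2*b23 = (-1)*(-4) + (-4)*(-2) = 12
Trivector part <vB>_3:
  e123: v1*b23 - v2*b13 + v3*b12 = (-1)*(-2) - (-4)*(-4) + (4)*(-4) = -30
vB = 0*e1 + 12*e2 + 12*e3 - 30*e123


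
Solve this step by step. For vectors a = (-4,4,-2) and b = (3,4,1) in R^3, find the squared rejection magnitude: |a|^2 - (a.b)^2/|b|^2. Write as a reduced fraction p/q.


|a|^2 = (-4)^2 + 4^2 + (-2)^2 = 36
|b|^2 = 3^2 + 4^2 + 1^2 = 26
a . b = (-4)*3 + 4*4 + (-2)*1 = 2
(a.b)^2 = 2^2 = 4
|rej|^2 = 36 - 4/26
= (936 - 4)/26
= 932/26
In lowest terms: 466/13


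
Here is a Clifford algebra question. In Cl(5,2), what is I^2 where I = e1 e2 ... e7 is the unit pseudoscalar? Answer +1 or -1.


The pseudoscalar I = e1...e_n (product of all n generators) of Cl(p,q) satisfies I^2 = (-1)^(q + n(n-1)/2).
p = 5, q = 2, n = p + q = 7
n(n-1)/2 = 7 * 6 / 2 = 21
Exponent = q + n(n-1)/2 = 2 + 21 = 23
I^2 = (-1)^23 = -1


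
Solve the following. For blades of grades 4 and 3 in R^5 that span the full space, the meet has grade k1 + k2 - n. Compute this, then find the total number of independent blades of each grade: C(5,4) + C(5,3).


Meet grade = grade(A) + grade(B) - n
= 4 + 3 - 5 = 2
C(5,4) = 5
C(5,3) = 10
dim_A + dim_B = 5 + 10 = 15


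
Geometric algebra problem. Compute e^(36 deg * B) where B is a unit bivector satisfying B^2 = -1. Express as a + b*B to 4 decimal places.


For a unit bivector B with B^2 = -1, the exponential series gives
e^(theta*B) = cos(theta) + sin(theta)*B (the GA analogue of Euler's formula).
theta = 36 degrees = 0.628319 rad
cos(36 deg) = 0.8090
sin(36 deg) = 0.5878
exp(theta*B) = 0.8090 + 0.5878*B


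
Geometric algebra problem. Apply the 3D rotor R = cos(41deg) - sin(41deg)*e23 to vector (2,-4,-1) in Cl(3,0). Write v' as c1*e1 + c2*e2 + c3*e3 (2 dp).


Rotor R = cos(41deg) - sin(41deg)*e23
Rotation angle theta = 2 * 41 = 82 degrees in the e23 plane (e2 -> e3).
The component perpendicular to the plane (e1) is invariant: v'_1 = v1 = 2.00
cos(82deg) = 0.1392, sin(82deg) = 0.9903
v'_2 = v2*cos(theta) - v3*sin(theta) = -4*0.1392 - (-1)*0.9903 = 0.43
v'_3 = v2*sin(theta) + v3*cos(theta) = -4*0.9903 + (-1)*0.1392 = -4.10
v' = 2.00*e1 + 0.43*e2 - 4.10*e3


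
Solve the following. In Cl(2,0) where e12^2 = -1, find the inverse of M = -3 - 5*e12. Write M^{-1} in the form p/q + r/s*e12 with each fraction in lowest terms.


M = -3 - 5*e12, where e12^2 = -1.
Since M commutes with its reverse ~M = a - b*e12, M * ~M = a^2 - b^2*e12^2 = a^2 + b^2.
So M^{-1} = ~M / (a^2 + b^2) = (a - b*e12)/(a^2 + b^2).
a^2 + b^2 = 9 + 25 = 34
Scalar part = -3/34 = -3/34
Bivector coeff = 5/34 = 5/34
M^{-1} = -3/34 + 5/34*e12


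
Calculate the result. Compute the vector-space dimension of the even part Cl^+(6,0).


Even subalgebra dimension = 2^(n-1)
n = 6 + 0 = 6
2^(6 - 1) = 2^5 = 32
Verification: sum of C(6,k) for even k = 1 + 15 + 15 + 1 = 32
Result = 32


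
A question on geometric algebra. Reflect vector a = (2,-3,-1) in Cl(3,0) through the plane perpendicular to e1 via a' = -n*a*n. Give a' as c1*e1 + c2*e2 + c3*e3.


Reflection formula: a' = -n*a*n, with n = e1 (unit vector, n^2 = 1).
For reflection through hyperplane perp to e1:
The component along e1 flips sign, others stay.
a = (2, -3, -1)
a' = (-2, -3, -1)
a' = -2*e1 - 3*e2 - 1*e3


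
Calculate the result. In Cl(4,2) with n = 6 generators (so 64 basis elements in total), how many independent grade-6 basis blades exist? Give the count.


Number of grade-k basis blades in Cl(p,q) with n = p + q is C(n, k).
n = 4 + 2 = 6
C(6, 6) = 6! / (6! * 0!)
= 720 / (720 * 1)
= 1


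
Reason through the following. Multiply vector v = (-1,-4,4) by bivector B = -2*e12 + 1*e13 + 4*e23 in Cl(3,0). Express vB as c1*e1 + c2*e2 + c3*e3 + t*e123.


vB has grade-1 (vector) and grade-3 (trivector) parts: vB = (v _| B) + (v ^ B).
Vector part <vB>_1:
  e1: -v2*b12 - v3*b13 = -(-4)*(-2) - (4)*(1) = -12
  e2: v1*b12 - v3*b23 = (-1)*(-2) - (4)*(4) = -14
  e3: v1*b13 + v2*b23 = (-1)*(1) + (-4)*(4) = -17
Trivector part <vB>_3:
  e123: v1*b23 - v2*b13 + v3*b12 = (-1)*(4) - (-4)*(1) + (4)*(-2) = -8
vB = -12*e1 - 14*e2 - 17*e3 - 8*e123


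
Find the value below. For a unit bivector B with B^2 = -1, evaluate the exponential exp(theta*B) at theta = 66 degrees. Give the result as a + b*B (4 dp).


For a unit bivector B with B^2 = -1, the exponential series gives
e^(theta*B) = cos(theta) + sin(theta)*B (the GA analogue of Euler's formula).
theta = 66 degrees = 1.151917 rad
cos(66 deg) = 0.4067
sin(66 deg) = 0.9135
exp(theta*B) = 0.4067 + 0.9135*B


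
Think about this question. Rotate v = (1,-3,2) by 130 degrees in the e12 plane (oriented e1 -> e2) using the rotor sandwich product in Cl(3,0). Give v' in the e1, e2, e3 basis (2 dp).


Rotor R = cos(65deg) - sin(65deg)*e12
Rotation angle theta = 2 * 65 = 130 degrees in the e12 plane (e1 -> e2).
The component perpendicular to the plane (e3) is invariant: v'_3 = v3 = 2.00
cos(130deg) = -0.6428, sin(130deg) = 0.7660
v'_1 = v1*cos(theta) - v2*sin(theta) = 1*(-0.6428) - (-3)*0.7660 = 1.66
v'_2 = v1*sin(theta) + v2*cos(theta) = 1*0.7660 + (-3)*(-0.6428) = 2.69
v' = 1.66*e1 + 2.69*e2 + 2.00*e3


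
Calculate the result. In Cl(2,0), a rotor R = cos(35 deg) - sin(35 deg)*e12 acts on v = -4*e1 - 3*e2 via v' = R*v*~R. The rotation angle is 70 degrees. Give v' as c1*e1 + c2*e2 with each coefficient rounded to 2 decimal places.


Rotor R = cos(35deg) - sin(35deg)*e12
Rotation angle theta = 2 * 35 = 70 degrees
v' = R*v*~R rotates v by theta.
cos(70deg) = 0.3420, sin(70deg) = 0.9397
v'_1 = -4*cos(70deg) - (-3)*sin(70deg)
= -4*0.3420 - (-3)*0.9397
= 1.45
v'_2 = -4*sin(70deg) + (-3)*cos(70deg)
= -4*0.9397 + (-3)*0.3420
= -4.78
v' = 1.45*e1 - 4.78*e2


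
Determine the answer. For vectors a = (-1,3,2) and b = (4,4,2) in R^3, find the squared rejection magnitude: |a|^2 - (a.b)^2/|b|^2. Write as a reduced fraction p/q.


|a|^2 = (-1)^2 + 3^2 + 2^2 = 14
|b|^2 = 4^2 + 4^2 + 2^2 = 36
a . b = (-1)*4 + 3*4 + 2*2 = 12
(a.b)^2 = 12^2 = 144
|rej|^2 = 14 - 144/36
= (504 - 144)/36
= 360/36
In lowest terms: 10/1


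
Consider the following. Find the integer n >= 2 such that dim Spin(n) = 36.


dim Spin(n) = dim so(n) = n(n-1)/2.
Solve n(n-1)/2 = 36, i.e. n^2 - n - 72 = 0.
Discriminant = 1 + 8*36 = 289
n = (1 + sqrt(289))/2 = (1 + 17)/2 = 9


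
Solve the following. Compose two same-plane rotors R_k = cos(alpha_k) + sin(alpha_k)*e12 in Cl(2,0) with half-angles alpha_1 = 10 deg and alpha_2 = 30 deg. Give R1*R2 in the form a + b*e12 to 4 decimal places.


Same-plane rotors commute and their half-angles add:
R1*R2 = cos(a1 + a2) + sin(a1 + a2)*e12.
a1 + a2 = 10 + 30 = 40 deg
cos(40 deg) = 0.7660
sin(40 deg) = 0.6428
R1*R2 = 0.7660 + 0.6428*e12


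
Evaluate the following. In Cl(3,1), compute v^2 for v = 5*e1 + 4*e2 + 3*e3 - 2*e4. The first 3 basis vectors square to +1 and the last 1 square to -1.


v^2 = sum of c_i^2 * e_i^2
Positive signature terms (e_i^2 = +1): 5^2 + 4^2 + 3^2 = 50
Negative signature terms (e_j^2 = -1): (-2)^2 = 4
v^2 = 50 - 4 = 46


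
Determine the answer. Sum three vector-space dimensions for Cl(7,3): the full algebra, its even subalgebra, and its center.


n = 7 + 3 = 10
Total dim = 2^10 = 1024
Even subalgebra dim = 2^9 = 512
n is even, so center dim = 1
Sum = 1024 + 512 + 1 = 1537


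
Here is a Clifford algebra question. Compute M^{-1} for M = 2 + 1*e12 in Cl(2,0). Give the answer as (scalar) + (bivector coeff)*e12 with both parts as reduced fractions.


M = 2 + 1*e12, where e12^2 = -1.
Since M commutes with its reverse ~M = a - b*e12, M * ~M = a^2 - b^2*e12^2 = a^2 + b^2.
So M^{-1} = ~M / (a^2 + b^2) = (a - b*e12)/(a^2 + b^2).
a^2 + b^2 = 4 + 1 = 5
Scalar part = 2/5 = 2/5
Bivector coeff = -1/5 = -1/5
M^{-1} = 2/5 - 1/5*e12


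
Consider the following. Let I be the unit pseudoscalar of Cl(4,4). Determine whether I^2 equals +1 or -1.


The pseudoscalar I = e1...e_n (product of all n generators) of Cl(p,q) satisfies I^2 = (-1)^(q + n(n-1)/2).
p = 4, q = 4, n = p + q = 8
n(n-1)/2 = 8 * 7 / 2 = 28
Exponent = q + n(n-1)/2 = 4 + 28 = 32
I^2 = (-1)^32 = +1


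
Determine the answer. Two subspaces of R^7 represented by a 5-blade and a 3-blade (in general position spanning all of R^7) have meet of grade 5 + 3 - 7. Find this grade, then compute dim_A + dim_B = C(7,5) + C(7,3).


Meet grade = grade(A) + grade(B) - n
= 5 + 3 - 7 = 1
C(7,5) = 21
C(7,3) = 35
dim_A + dim_B = 21 + 35 = 56


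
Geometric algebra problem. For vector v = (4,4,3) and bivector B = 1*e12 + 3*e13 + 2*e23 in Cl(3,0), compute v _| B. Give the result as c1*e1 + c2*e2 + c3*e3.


Left contraction v _| B = <vB>_1 (grade-1 part of the geometric product vB).
Using e1_|e12 = e2, e2_|e12 = -e1, e1_|e13 = e3, e3_|e13 = -e1, e2_|e23 = e3, e3_|e23 = -e2:
e1 coeff: -v2*b12 - v3*b13 = -(4)*(1) - (3)*(3) = -13
e2 coeff: v1*b12 - v3*b23 = (4)*(1) - (3)*(2) = -2
e3 coeff: v1*b13 + v2*b23 = (4)*(3) + (4)*(2) = 20
v _| B = -13*e1 - 2*e2 + 20*e3


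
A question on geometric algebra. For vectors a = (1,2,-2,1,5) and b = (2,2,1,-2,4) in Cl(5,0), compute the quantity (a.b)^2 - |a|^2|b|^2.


a . b = 1*2 + 2*2 + (-2)*1 + 1*(-2) + 5*4
= 2 + 4 + (-2) + (-2) + 20 = 22
|a|^2 = 1^2 + 2^2 + (-2)^2 + 1^2 + 5^2 = 35
|b|^2 = 2^2 + 2^2 + 1^2 + (-2)^2 + 4^2 = 29
(a.b)^2 = 22^2 = 484
|a|^2 * |b|^2 = 35 * 29 = 1015
Result = 484 - 1015 = -531


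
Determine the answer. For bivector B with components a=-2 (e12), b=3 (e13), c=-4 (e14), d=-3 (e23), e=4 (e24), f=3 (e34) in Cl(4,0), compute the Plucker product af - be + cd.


Plucker relation: af - be + cd
a*f = (-2)*3 = -6
b*e = 3*4 = 12
c*d = (-4)*(-3) = 12
af - be + cd = -6 - 12 + 12
= -6


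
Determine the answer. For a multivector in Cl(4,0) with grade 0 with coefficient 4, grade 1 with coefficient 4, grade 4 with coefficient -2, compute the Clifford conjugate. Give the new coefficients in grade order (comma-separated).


Clifford conjugate sign for grade k: (-1)^(k(k+1)/2)
Grade 0: (-1)^(0*1/2) = (-1)^0 = 1, coeff 4 -> 4
Grade 1: (-1)^(1*2/2) = (-1)^1 = -1, coeff 4 -> -4
Grade 4: (-1)^(4*5/2) = (-1)^10 = 1, coeff -2 -> -2
Conjugated coefficients: 4, -4, -2


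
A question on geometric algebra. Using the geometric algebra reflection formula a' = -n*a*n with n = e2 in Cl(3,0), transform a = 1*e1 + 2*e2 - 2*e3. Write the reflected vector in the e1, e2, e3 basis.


Reflection formula: a' = -n*a*n, with n = e2 (unit vector, n^2 = 1).
For reflection through hyperplane perp to e2:
The component along e2 flips sign, others stay.
a = (1, 2, -2)
a' = (1, -2, -2)
a' = 1*e1 - 2*e2 - 2*e3


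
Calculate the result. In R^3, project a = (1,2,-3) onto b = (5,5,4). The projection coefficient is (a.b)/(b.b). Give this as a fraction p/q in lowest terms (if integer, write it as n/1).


Projection coefficient = (a . b) / (b . b)
a . b = 1*5 + 2*5 + (-3)*4
= 5 + 10 + (-12) = 3
b . b = 5^2 + 5^2 + 4^2
= 25 + 25 + 16 = 66
Coefficient = 3/66
In lowest terms: 1/22


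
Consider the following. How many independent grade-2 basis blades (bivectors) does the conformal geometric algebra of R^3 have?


The conformal model of R^3 uses Cl(4,1) with m = 3 + 2 = 5 generators.
Number of grade-2 blades = C(m, 2) = C(5, 2)
= 5*4/2 = 10


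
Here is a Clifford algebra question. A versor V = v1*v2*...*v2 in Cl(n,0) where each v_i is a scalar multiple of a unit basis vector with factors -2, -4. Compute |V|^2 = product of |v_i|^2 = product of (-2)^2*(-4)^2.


Each vector v_i has |v_i|^2 = s_i^2
Squared scales: (-2)^2 = 4, (-4)^2 = 16
|V|^2 = 4 * 16
= 64


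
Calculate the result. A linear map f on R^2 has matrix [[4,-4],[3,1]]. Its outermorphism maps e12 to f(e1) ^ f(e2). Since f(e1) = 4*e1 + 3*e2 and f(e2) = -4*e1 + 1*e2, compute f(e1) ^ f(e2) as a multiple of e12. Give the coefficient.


The outermorphism of a linear map f sends e1^e2 to f(e1)^f(e2).
f(e1) = 4*e1 + 3*e2
f(e2) = -4*e1 + 1*e2
f(e1) ^ f(e2) = (4*e1 + 3*e2) ^ (-4*e1 + 1*e2)
= 4*1*e12 + 3*(-4)*e21
= (4 - (-12))*e12
= 16*e12
Coefficient = 16


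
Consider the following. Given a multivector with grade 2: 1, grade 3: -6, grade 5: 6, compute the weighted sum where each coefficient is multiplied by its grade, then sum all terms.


Grade-weighted sum = sum of grade_k * coefficient_k
2*1 = 2
3*(-6) = -18
5*6 = 30
Total = 2 + (-18) + 30 = 14


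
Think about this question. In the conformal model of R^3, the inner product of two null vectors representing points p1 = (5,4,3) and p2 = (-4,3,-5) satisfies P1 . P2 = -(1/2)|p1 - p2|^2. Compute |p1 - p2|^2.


p1 - p2 = (9, 1, 8)
|p1 - p2|^2 = 9^2 + 1^2 + 8^2
= 81 + 1 + 64
= 146


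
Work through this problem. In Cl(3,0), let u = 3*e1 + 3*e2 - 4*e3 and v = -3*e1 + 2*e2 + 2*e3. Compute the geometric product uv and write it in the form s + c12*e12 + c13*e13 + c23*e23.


In Cl(3,0): e_i^2 = 1, e_ie_j = -e_je_i for i != j.
Scalar part = u . v = 3*(-3) + 3*2 + (-4)*2
= -9 + 6 + (-8) = -11
e12 coeff = 3*2 - 3*(-3) = 6 - (-9) = 15
e13 coeff = 3*2 - (-4)*(-3) = 6 - 12 = -6
e23 coeff = 3*2 - (-4)*2 = 6 - (-8) = 14
uv = -11 + 15*e12 - 6*e13 + 14*e23


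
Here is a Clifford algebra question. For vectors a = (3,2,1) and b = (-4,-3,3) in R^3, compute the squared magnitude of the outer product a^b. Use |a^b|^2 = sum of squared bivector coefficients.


a wedge b = (a1*b2 - a2*b1)*e12 + (a1*b3 - a3*b1)*e13 + (a2*b3 - a3*b2)*e23
e12 coeff: 3*(-3) - 2*(-4) = -9 - (-8) = -1
e13 coeff: 3*3 - 1*(-4) = 9 - (-4) = 13
e23 coeff: 2*3 - 1*(-3) = 6 - (-3) = 9
|a wedge b|^2 = (-1)^2 + 13^2 + 9^2
= 1 + 169 + 81
= 251


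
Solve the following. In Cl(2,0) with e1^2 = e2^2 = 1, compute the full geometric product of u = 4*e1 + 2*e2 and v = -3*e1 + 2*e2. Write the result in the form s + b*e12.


Expand: (4*e1 + 2*e2)(-3*e1 + 2*e2)
= 4*(-3)*e1e1 + 4*2*e1e2 + 2*(-3)*e2e1 + 2*2*e2e2
Using e1^2 = e2^2 = 1, e2e1 = -e1e2:
Scalar part s = 4*(-3) + 2*2 = -12 + 4 = -8
Bivector part b = 4*2 - 2*(-3) = 8 - (-6) = 14
uv = -8 + 14*e12


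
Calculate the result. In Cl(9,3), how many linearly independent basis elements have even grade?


Even subalgebra dimension = 2^(n-1)
n = 9 + 3 = 12
2^(12 - 1) = 2^11 = 2048
Verification: sum of C(12,k) for even k = 1 + 66 + 495 + 924 + 495 + 66 + 1 = 2048
Result = 2048


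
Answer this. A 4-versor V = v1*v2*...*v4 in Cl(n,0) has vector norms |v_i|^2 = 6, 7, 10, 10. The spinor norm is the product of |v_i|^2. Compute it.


Spinor norm N(V) = |v1|^2 * |v2|^2 * ... * |v4|^2
= 6 * 7 * 10 * 10
Running product: 6, 42, 420, 4200
N(V) = 4200


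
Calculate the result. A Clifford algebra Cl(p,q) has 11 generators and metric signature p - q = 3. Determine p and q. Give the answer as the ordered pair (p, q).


We need p + q = 11 and p - q = 3.
Adding: 2p = 11 + 3 = 14, so p = 7.
Then q = 11 - 7 = 4.
(p, q) = (7, 4)


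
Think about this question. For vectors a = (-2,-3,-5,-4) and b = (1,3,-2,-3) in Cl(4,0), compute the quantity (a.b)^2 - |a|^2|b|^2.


a . b = (-2)*1 + (-3)*3 + (-5)*(-2) + (-4)*(-3)
= -2 + (-9) + 10 + 12 = 11
|a|^2 = (-2)^2 + (-3)^2 + (-5)^2 + (-4)^2 = 54
|b|^2 = 1^2 + 3^2 + (-2)^2 + (-3)^2 = 23
(a.b)^2 = 11^2 = 121
|a|^2 * |b|^2 = 54 * 23 = 1242
Result = 121 - 1242 = -1121


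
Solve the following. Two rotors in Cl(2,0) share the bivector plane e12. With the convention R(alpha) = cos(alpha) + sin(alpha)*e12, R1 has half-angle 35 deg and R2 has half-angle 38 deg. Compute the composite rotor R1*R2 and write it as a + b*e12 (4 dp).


Same-plane rotors commute and their half-angles add:
R1*R2 = cos(a1 + a2) + sin(a1 + a2)*e12.
a1 + a2 = 35 + 38 = 73 deg
cos(73 deg) = 0.2924
sin(73 deg) = 0.9563
R1*R2 = 0.2924 + 0.9563*e12


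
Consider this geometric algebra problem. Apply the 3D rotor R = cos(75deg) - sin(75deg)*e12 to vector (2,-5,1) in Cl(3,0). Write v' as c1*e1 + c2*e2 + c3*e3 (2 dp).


Rotor R = cos(75deg) - sin(75deg)*e12
Rotation angle theta = 2 * 75 = 150 degrees in the e12 plane (e1 -> e2).
The component perpendicular to the plane (e3) is invariant: v'_3 = v3 = 1.00
cos(150deg) = -0.8660, sin(150deg) = 0.5000
v'_1 = v1*cos(theta) - v2*sin(theta) = 2*(-0.8660) - (-5)*0.5000 = 0.77
v'_2 = v1*sin(theta) + v2*cos(theta) = 2*0.5000 + (-5)*(-0.8660) = 5.33
v' = 0.77*e1 + 5.33*e2 + 1.00*e3


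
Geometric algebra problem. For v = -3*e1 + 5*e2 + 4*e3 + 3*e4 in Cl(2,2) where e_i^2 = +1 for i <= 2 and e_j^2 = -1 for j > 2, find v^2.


v^2 = sum of c_i^2 * e_i^2
Positive signature terms (e_i^2 = +1): (-3)^2 + 5^2 = 34
Negative signature terms (e_j^2 = -1): 4^2 + 3^2 = 25
v^2 = 34 - 25 = 9


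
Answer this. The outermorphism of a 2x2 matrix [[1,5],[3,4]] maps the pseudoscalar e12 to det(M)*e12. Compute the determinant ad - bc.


The outermorphism of a linear map f sends e1^e2 to f(e1)^f(e2).
f(e1) = 1*e1 + 3*e2
f(e2) = 5*e1 + 4*e2
f(e1) ^ f(e2) = (1*e1 + 3*e2) ^ (5*e1 + 4*e2)
= 1*4*e12 + 3*5*e21
= (4 - 15)*e12
= -11*e12
Coefficient = -11


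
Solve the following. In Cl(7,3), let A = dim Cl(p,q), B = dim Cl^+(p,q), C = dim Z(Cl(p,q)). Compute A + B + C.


n = 7 + 3 = 10
Total dim = 2^10 = 1024
Even subalgebra dim = 2^9 = 512
n is even, so center dim = 1
Sum = 1024 + 512 + 1 = 1537


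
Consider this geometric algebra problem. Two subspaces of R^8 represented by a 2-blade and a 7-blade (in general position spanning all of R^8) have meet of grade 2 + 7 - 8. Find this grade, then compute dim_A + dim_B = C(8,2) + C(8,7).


Meet grade = grade(A) + grade(B) - n
= 2 + 7 - 8 = 1
C(8,2) = 28
C(8,7) = 8
dim_A + dim_B = 28 + 8 = 36


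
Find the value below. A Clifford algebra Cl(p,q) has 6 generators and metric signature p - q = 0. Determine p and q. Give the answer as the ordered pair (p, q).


We need p + q = 6 and p - q = 0.
Adding: 2p = 6 + 0 = 6, so p = 3.
Then q = 6 - 3 = 3.
(p, q) = (3, 3)


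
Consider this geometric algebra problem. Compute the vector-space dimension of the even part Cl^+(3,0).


Even subalgebra dimension = 2^(n-1)
n = 3 + 0 = 3
2^(3 - 1) = 2^2 = 4
Verification: sum of C(3,k) for even k = 1 + 3 = 4
Result = 4


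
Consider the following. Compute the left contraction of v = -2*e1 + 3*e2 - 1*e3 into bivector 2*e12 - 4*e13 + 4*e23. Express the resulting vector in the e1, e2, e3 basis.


Left contraction v _| B = <vB>_1 (grade-1 part of the geometric product vB).
Using e1_|e12 = e2, e2_|e12 = -e1, e1_|e13 = e3, e3_|e13 = -e1, e2_|e23 = e3, e3_|e23 = -e2:
e1 coeff: -v2*b12 - v3*b13 = -(3)*(2) - (-1)*(-4) = -10
e2 coeff: v1*b12 - v3*b23 = (-2)*(2) - (-1)*(4) = 0
e3 coeff: v1*b13 + v2*b23 = (-2)*(-4) + (3)*(4) = 20
v _| B = -10*e1 + 0*e2 + 20*e3


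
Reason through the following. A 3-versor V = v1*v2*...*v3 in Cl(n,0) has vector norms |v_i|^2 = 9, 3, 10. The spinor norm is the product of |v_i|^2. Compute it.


Spinor norm N(V) = |v1|^2 * |v2|^2 * ... * |v3|^2
= 9 * 3 * 10
Running product: 9, 27, 270
N(V) = 270


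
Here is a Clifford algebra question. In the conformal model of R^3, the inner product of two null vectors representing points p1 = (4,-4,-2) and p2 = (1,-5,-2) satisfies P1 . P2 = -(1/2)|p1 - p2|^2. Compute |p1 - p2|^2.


p1 - p2 = (3, 1, 0)
|p1 - p2|^2 = 3^2 + 1^2 + 0^2
= 9 + 1 + 0
= 10
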